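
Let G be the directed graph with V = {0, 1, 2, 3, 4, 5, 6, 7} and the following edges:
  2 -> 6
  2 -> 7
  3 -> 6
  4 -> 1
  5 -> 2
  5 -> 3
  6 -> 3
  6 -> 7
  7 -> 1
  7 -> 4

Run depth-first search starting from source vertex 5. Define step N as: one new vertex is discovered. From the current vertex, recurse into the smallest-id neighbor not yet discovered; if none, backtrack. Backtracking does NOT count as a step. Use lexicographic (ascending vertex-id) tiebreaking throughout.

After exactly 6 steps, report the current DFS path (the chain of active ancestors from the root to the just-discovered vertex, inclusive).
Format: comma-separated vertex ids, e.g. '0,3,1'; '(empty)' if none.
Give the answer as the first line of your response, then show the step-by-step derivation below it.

5,2,6,7,1

step 1: discover 5; path=5; order=5
step 2: discover 2; path=5>2; order=5,2
step 3: discover 6; path=5>2>6; order=5,2,6
step 4: discover 3; path=5>2>6>3; order=5,2,6,3
step 5: discover 7; path=5>2>6>7; order=5,2,6,3,7
step 6: discover 1; path=5>2>6>7>1; order=5,2,6,3,7,1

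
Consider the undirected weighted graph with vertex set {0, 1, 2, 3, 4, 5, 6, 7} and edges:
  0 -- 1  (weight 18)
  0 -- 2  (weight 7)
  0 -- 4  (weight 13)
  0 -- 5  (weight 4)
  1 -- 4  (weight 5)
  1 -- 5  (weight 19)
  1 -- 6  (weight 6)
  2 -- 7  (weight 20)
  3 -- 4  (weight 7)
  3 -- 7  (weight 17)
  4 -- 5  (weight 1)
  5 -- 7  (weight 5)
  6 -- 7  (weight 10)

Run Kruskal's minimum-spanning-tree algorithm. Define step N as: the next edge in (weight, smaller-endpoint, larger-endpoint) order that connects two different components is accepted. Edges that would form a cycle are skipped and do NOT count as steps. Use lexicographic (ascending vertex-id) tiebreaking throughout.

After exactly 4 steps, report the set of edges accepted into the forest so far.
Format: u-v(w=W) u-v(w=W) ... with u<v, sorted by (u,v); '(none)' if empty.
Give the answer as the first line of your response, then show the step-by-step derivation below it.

0-5(w=4) 1-4(w=5) 4-5(w=1) 5-7(w=5)

step 1: add edge 4-5 (w=1); MST = {4-5(w=1)}
step 2: add edge 0-5 (w=4); MST = {0-5(w=4) 4-5(w=1)}
step 3: add edge 1-4 (w=5); MST = {0-5(w=4) 1-4(w=5) 4-5(w=1)}
step 4: add edge 5-7 (w=5); MST = {0-5(w=4) 1-4(w=5) 4-5(w=1) 5-7(w=5)}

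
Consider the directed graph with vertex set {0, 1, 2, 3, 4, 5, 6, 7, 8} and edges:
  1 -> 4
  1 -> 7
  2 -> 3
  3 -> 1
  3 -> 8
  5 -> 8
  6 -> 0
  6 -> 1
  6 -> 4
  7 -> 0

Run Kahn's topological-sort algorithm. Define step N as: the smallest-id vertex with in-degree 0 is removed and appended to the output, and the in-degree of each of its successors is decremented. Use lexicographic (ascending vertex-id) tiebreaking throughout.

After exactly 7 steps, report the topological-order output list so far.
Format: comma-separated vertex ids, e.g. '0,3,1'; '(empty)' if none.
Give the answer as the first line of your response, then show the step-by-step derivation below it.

2,3,5,6,1,4,7

step 1: output 2; order=[2]; indeg=(2,2,0,0,2,0,0,1,2)
step 2: output 3; order=[2,3]; indeg=(2,1,0,0,2,0,0,1,1)
step 3: output 5; order=[2,3,5]; indeg=(2,1,0,0,2,0,0,1,0)
step 4: output 6; order=[2,3,5,6]; indeg=(1,0,0,0,1,0,0,1,0)
step 5: output 1; order=[2,3,5,6,1]; indeg=(1,0,0,0,0,0,0,0,0)
step 6: output 4; order=[2,3,5,6,1,4]; indeg=(1,0,0,0,0,0,0,0,0)
step 7: output 7; order=[2,3,5,6,1,4,7]; indeg=(0,0,0,0,0,0,0,0,0)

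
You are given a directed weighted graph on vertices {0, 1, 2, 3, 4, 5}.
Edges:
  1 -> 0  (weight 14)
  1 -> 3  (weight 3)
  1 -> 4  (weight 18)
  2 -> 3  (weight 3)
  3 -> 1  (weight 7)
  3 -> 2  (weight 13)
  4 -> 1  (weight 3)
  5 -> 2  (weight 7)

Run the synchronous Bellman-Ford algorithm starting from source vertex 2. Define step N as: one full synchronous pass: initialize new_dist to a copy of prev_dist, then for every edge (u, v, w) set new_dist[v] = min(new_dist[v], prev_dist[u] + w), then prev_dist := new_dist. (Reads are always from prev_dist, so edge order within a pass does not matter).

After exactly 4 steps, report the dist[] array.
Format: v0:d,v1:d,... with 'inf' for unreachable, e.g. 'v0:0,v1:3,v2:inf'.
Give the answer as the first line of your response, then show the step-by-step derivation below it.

v0:24,v1:10,v2:0,v3:3,v4:28,v5:inf

step 1: dist = v0:inf,v1:inf,v2:0,v3:3,v4:inf,v5:inf
step 2: dist = v0:inf,v1:10,v2:0,v3:3,v4:inf,v5:inf
step 3: dist = v0:24,v1:10,v2:0,v3:3,v4:28,v5:inf
step 4: dist = v0:24,v1:10,v2:0,v3:3,v4:28,v5:inf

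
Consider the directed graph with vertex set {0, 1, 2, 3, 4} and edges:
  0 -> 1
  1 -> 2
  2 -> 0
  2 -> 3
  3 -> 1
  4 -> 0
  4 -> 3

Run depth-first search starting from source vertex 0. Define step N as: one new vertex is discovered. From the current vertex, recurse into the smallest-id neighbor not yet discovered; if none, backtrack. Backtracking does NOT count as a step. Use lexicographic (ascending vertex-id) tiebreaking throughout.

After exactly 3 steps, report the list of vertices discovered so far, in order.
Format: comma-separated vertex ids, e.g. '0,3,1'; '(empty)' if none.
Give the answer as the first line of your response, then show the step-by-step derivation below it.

0,1,2

step 1: discover 0; path=0; order=0
step 2: discover 1; path=0>1; order=0,1
step 3: discover 2; path=0>1>2; order=0,1,2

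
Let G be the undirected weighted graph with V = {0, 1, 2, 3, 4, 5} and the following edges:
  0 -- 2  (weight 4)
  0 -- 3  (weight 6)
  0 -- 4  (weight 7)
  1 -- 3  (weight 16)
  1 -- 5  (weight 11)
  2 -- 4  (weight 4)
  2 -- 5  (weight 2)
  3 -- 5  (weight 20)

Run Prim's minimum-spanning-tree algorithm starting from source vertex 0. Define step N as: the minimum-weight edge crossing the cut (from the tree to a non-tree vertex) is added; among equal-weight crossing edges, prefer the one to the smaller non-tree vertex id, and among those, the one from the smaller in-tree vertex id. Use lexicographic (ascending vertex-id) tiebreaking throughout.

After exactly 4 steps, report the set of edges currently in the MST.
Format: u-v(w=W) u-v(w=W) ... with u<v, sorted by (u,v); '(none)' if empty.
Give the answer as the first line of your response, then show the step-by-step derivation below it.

0-2(w=4) 0-3(w=6) 2-4(w=4) 2-5(w=2)

step 1: add edge 0-2 (w=4); MST = {0-2(w=4)}
step 2: add edge 2-5 (w=2); MST = {0-2(w=4) 2-5(w=2)}
step 3: add edge 2-4 (w=4); MST = {0-2(w=4) 2-4(w=4) 2-5(w=2)}
step 4: add edge 0-3 (w=6); MST = {0-2(w=4) 0-3(w=6) 2-4(w=4) 2-5(w=2)}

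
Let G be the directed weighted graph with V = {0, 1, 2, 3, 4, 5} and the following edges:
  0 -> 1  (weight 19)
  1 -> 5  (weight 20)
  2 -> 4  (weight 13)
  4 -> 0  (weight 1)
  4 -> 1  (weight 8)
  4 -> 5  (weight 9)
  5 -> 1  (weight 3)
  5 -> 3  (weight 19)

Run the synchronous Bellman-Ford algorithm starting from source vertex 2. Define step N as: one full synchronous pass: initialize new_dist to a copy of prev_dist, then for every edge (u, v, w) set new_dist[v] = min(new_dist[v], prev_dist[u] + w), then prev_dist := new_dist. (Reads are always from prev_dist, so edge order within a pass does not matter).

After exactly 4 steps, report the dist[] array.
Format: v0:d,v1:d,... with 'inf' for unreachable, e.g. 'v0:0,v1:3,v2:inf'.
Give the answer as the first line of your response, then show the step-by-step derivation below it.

v0:14,v1:21,v2:0,v3:41,v4:13,v5:22

step 1: dist = v0:inf,v1:inf,v2:0,v3:inf,v4:13,v5:inf
step 2: dist = v0:14,v1:21,v2:0,v3:inf,v4:13,v5:22
step 3: dist = v0:14,v1:21,v2:0,v3:41,v4:13,v5:22
step 4: dist = v0:14,v1:21,v2:0,v3:41,v4:13,v5:22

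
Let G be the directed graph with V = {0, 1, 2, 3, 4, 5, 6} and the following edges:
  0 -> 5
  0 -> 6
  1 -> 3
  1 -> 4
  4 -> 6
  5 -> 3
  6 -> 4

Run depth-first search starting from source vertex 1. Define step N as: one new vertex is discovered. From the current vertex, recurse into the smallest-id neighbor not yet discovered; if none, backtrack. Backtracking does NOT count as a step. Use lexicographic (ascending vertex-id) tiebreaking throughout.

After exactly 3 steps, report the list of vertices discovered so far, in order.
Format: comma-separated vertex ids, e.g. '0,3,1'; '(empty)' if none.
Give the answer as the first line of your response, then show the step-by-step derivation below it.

1,3,4

step 1: discover 1; path=1; order=1
step 2: discover 3; path=1>3; order=1,3
step 3: discover 4; path=1>4; order=1,3,4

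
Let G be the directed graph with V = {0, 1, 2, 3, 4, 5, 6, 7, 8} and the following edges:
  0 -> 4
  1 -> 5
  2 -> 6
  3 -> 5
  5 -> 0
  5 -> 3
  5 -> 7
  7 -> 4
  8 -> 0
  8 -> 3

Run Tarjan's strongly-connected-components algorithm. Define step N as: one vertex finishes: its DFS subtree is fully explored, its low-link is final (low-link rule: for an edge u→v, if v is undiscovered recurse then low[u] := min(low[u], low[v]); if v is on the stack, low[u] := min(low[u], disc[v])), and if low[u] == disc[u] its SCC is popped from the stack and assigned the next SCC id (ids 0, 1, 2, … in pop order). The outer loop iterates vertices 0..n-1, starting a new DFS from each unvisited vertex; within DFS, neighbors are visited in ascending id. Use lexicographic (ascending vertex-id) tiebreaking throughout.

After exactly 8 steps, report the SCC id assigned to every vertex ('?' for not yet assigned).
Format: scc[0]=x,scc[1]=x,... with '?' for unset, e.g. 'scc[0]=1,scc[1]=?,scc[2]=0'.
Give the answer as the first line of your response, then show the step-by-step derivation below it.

scc[0]=1,scc[1]=4,scc[2]=6,scc[3]=3,scc[4]=0,scc[5]=3,scc[6]=5,scc[7]=2,scc[8]=?

step 1: low=(low[0]=0,low[1]=?,low[2]=?,low[3]=?,low[4]=1,low[5]=?,low[6]=?,low[7]=?,low[8]=?); scc=(scc[0]=?,scc[1]=?,scc[2]=?,scc[3]=?,scc[4]=0,scc[5]=?,scc[6]=?,scc[7]=?,scc[8]=?)
step 2: low=(low[0]=0,low[1]=?,low[2]=?,low[3]=?,low[4]=1,low[5]=?,low[6]=?,low[7]=?,low[8]=?); scc=(scc[0]=1,scc[1]=?,scc[2]=?,scc[3]=?,scc[4]=0,scc[5]=?,scc[6]=?,scc[7]=?,scc[8]=?)
step 3: low=(low[0]=0,low[1]=2,low[2]=?,low[3]=3,low[4]=1,low[5]=3,low[6]=?,low[7]=?,low[8]=?); scc=(scc[0]=1,scc[1]=?,scc[2]=?,scc[3]=?,scc[4]=0,scc[5]=?,scc[6]=?,scc[7]=?,scc[8]=?)
step 4: low=(low[0]=0,low[1]=2,low[2]=?,low[3]=3,low[4]=1,low[5]=3,low[6]=?,low[7]=5,low[8]=?); scc=(scc[0]=1,scc[1]=?,scc[2]=?,scc[3]=?,scc[4]=0,scc[5]=?,scc[6]=?,scc[7]=2,scc[8]=?)
step 5: low=(low[0]=0,low[1]=2,low[2]=?,low[3]=3,low[4]=1,low[5]=3,low[6]=?,low[7]=5,low[8]=?); scc=(scc[0]=1,scc[1]=?,scc[2]=?,scc[3]=3,scc[4]=0,scc[5]=3,scc[6]=?,scc[7]=2,scc[8]=?)
step 6: low=(low[0]=0,low[1]=2,low[2]=?,low[3]=3,low[4]=1,low[5]=3,low[6]=?,low[7]=5,low[8]=?); scc=(scc[0]=1,scc[1]=4,scc[2]=?,scc[3]=3,scc[4]=0,scc[5]=3,scc[6]=?,scc[7]=2,scc[8]=?)
step 7: low=(low[0]=0,low[1]=2,low[2]=6,low[3]=3,low[4]=1,low[5]=3,low[6]=7,low[7]=5,low[8]=?); scc=(scc[0]=1,scc[1]=4,scc[2]=?,scc[3]=3,scc[4]=0,scc[5]=3,scc[6]=5,scc[7]=2,scc[8]=?)
step 8: low=(low[0]=0,low[1]=2,low[2]=6,low[3]=3,low[4]=1,low[5]=3,low[6]=7,low[7]=5,low[8]=?); scc=(scc[0]=1,scc[1]=4,scc[2]=6,scc[3]=3,scc[4]=0,scc[5]=3,scc[6]=5,scc[7]=2,scc[8]=?)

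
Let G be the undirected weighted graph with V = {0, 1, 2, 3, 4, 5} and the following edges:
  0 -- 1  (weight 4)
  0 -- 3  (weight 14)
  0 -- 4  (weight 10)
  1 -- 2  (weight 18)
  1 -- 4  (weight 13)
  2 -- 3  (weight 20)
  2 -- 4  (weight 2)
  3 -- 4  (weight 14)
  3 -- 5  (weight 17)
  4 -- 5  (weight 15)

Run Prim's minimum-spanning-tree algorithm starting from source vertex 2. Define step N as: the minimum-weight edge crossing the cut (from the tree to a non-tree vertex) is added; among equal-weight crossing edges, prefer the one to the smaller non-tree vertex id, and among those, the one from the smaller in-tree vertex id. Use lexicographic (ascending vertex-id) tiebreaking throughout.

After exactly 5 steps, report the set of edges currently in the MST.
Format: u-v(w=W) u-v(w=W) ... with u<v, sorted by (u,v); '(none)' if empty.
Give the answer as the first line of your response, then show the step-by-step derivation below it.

0-1(w=4) 0-3(w=14) 0-4(w=10) 2-4(w=2) 4-5(w=15)

step 1: add edge 2-4 (w=2); MST = {2-4(w=2)}
step 2: add edge 0-4 (w=10); MST = {0-4(w=10) 2-4(w=2)}
step 3: add edge 0-1 (w=4); MST = {0-1(w=4) 0-4(w=10) 2-4(w=2)}
step 4: add edge 0-3 (w=14); MST = {0-1(w=4) 0-3(w=14) 0-4(w=10) 2-4(w=2)}
step 5: add edge 4-5 (w=15); MST = {0-1(w=4) 0-3(w=14) 0-4(w=10) 2-4(w=2) 4-5(w=15)}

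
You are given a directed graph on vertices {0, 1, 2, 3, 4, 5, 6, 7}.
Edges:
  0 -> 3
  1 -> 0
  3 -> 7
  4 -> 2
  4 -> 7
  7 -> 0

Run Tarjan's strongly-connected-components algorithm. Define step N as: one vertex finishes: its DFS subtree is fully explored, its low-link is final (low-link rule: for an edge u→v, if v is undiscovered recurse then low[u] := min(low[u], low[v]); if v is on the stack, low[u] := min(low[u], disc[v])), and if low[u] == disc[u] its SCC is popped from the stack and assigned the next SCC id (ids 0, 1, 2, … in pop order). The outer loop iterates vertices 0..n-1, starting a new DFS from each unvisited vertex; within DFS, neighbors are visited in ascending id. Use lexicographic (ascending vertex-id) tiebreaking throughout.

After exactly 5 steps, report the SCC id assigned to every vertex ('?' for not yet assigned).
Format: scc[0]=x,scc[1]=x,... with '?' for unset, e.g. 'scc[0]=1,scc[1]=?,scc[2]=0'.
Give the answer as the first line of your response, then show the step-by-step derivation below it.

scc[0]=0,scc[1]=1,scc[2]=2,scc[3]=0,scc[4]=?,scc[5]=?,scc[6]=?,scc[7]=0

step 1: low=(low[0]=0,low[1]=?,low[2]=?,low[3]=1,low[4]=?,low[5]=?,low[6]=?,low[7]=0); scc=(scc[0]=?,scc[1]=?,scc[2]=?,scc[3]=?,scc[4]=?,scc[5]=?,scc[6]=?,scc[7]=?)
step 2: low=(low[0]=0,low[1]=?,low[2]=?,low[3]=0,low[4]=?,low[5]=?,low[6]=?,low[7]=0); scc=(scc[0]=?,scc[1]=?,scc[2]=?,scc[3]=?,scc[4]=?,scc[5]=?,scc[6]=?,scc[7]=?)
step 3: low=(low[0]=0,low[1]=?,low[2]=?,low[3]=0,low[4]=?,low[5]=?,low[6]=?,low[7]=0); scc=(scc[0]=0,scc[1]=?,scc[2]=?,scc[3]=0,scc[4]=?,scc[5]=?,scc[6]=?,scc[7]=0)
step 4: low=(low[0]=0,low[1]=3,low[2]=?,low[3]=0,low[4]=?,low[5]=?,low[6]=?,low[7]=0); scc=(scc[0]=0,scc[1]=1,scc[2]=?,scc[3]=0,scc[4]=?,scc[5]=?,scc[6]=?,scc[7]=0)
step 5: low=(low[0]=0,low[1]=3,low[2]=4,low[3]=0,low[4]=?,low[5]=?,low[6]=?,low[7]=0); scc=(scc[0]=0,scc[1]=1,scc[2]=2,scc[3]=0,scc[4]=?,scc[5]=?,scc[6]=?,scc[7]=0)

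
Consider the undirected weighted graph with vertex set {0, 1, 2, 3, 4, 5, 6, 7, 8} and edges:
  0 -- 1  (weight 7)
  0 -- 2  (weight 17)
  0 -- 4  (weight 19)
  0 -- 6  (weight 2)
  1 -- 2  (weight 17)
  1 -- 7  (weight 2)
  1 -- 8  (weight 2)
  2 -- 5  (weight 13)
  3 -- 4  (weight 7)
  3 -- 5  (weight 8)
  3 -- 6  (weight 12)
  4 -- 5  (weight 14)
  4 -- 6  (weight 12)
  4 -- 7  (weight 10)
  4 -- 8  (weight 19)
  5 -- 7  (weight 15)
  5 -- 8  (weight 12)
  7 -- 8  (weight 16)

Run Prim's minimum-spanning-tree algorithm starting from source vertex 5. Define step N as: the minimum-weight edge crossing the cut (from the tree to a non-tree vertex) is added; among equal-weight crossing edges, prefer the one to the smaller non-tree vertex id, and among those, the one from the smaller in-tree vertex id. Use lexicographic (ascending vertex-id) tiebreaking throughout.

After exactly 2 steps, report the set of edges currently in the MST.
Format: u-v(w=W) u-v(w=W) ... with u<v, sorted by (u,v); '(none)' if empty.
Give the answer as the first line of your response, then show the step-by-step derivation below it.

3-4(w=7) 3-5(w=8)

step 1: add edge 3-5 (w=8); MST = {3-5(w=8)}
step 2: add edge 3-4 (w=7); MST = {3-4(w=7) 3-5(w=8)}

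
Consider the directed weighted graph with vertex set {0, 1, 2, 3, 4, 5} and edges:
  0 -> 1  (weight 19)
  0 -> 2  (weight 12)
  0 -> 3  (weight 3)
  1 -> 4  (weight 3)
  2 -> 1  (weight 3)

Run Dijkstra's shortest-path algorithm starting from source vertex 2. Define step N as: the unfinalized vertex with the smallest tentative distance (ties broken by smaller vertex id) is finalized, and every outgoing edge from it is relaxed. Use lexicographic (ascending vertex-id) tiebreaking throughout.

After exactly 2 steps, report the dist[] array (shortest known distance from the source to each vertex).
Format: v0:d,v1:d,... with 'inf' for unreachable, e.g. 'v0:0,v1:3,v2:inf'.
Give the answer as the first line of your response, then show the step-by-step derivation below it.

v0:inf,v1:3,v2:0,v3:inf,v4:6,v5:inf

step 1: dist = v0:inf,v1:3,v2:0,v3:inf,v4:inf,v5:inf
step 2: dist = v0:inf,v1:3,v2:0,v3:inf,v4:6,v5:inf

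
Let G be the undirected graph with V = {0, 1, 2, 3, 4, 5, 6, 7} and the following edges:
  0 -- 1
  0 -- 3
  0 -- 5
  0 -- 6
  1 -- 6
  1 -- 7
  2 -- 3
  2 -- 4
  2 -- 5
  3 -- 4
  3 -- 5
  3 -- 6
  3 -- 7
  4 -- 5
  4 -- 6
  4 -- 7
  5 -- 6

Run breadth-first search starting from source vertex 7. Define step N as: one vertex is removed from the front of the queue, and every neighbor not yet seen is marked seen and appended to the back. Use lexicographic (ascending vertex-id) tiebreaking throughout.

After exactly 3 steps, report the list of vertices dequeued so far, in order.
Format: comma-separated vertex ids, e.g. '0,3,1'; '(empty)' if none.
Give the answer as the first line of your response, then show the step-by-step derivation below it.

7,1,3

step 1: dequeue 7; queue=[1,3,4]; order=7
step 2: dequeue 1; queue=[3,4,0,6]; order=7,1
step 3: dequeue 3; queue=[4,0,6,2,5]; order=7,1,3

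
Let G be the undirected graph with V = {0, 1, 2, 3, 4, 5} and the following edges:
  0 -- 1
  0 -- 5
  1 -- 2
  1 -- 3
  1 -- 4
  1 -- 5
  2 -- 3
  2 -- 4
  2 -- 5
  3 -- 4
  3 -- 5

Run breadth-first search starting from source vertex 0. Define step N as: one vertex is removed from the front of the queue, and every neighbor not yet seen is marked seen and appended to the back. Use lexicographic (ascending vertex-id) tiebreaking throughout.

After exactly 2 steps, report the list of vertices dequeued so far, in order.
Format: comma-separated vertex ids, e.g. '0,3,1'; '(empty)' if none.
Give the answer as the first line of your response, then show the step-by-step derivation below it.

0,1

step 1: dequeue 0; queue=[1,5]; order=0
step 2: dequeue 1; queue=[5,2,3,4]; order=0,1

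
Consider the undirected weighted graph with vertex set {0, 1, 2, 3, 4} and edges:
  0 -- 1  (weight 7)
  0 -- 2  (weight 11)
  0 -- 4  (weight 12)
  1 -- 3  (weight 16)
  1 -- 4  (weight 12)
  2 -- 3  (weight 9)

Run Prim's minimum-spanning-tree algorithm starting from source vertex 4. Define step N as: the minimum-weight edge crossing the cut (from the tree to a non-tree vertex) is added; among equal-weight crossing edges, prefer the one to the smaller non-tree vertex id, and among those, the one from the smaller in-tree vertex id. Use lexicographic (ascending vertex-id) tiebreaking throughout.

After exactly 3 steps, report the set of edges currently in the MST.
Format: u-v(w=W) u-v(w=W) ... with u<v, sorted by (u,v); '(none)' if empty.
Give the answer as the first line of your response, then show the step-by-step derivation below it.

0-1(w=7) 0-2(w=11) 0-4(w=12)

step 1: add edge 0-4 (w=12); MST = {0-4(w=12)}
step 2: add edge 0-1 (w=7); MST = {0-1(w=7) 0-4(w=12)}
step 3: add edge 0-2 (w=11); MST = {0-1(w=7) 0-2(w=11) 0-4(w=12)}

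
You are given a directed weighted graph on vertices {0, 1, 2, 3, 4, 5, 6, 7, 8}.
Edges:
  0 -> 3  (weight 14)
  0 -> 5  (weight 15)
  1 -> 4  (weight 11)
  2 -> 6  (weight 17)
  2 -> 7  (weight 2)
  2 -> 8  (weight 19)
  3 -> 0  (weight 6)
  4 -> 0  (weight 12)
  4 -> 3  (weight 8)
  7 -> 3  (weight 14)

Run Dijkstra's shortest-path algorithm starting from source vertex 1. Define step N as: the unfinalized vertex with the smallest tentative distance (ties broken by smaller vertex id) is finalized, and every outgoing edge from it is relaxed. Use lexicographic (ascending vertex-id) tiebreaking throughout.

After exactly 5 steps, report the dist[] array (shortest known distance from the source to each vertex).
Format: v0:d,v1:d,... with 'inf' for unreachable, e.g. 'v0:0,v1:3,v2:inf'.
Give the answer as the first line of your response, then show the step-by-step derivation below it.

v0:23,v1:0,v2:inf,v3:19,v4:11,v5:38,v6:inf,v7:inf,v8:inf

step 1: dist = v0:inf,v1:0,v2:inf,v3:inf,v4:11,v5:inf,v6:inf,v7:inf,v8:inf
step 2: dist = v0:23,v1:0,v2:inf,v3:19,v4:11,v5:inf,v6:inf,v7:inf,v8:inf
step 3: dist = v0:23,v1:0,v2:inf,v3:19,v4:11,v5:inf,v6:inf,v7:inf,v8:inf
step 4: dist = v0:23,v1:0,v2:inf,v3:19,v4:11,v5:38,v6:inf,v7:inf,v8:inf
step 5: dist = v0:23,v1:0,v2:inf,v3:19,v4:11,v5:38,v6:inf,v7:inf,v8:inf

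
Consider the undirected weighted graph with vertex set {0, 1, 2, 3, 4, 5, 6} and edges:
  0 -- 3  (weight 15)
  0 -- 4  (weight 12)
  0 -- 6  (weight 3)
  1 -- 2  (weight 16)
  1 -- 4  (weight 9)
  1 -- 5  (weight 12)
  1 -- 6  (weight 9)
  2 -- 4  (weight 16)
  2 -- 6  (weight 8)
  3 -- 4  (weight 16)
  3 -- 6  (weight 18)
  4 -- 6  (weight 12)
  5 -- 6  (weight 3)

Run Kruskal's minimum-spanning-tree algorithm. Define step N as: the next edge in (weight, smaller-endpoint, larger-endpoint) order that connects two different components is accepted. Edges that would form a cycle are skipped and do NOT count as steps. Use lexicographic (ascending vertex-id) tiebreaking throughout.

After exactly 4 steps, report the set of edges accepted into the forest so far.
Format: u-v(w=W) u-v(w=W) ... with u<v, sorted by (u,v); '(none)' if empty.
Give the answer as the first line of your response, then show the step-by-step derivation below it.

0-6(w=3) 1-4(w=9) 2-6(w=8) 5-6(w=3)

step 1: add edge 0-6 (w=3); MST = {0-6(w=3)}
step 2: add edge 5-6 (w=3); MST = {0-6(w=3) 5-6(w=3)}
step 3: add edge 2-6 (w=8); MST = {0-6(w=3) 2-6(w=8) 5-6(w=3)}
step 4: add edge 1-4 (w=9); MST = {0-6(w=3) 1-4(w=9) 2-6(w=8) 5-6(w=3)}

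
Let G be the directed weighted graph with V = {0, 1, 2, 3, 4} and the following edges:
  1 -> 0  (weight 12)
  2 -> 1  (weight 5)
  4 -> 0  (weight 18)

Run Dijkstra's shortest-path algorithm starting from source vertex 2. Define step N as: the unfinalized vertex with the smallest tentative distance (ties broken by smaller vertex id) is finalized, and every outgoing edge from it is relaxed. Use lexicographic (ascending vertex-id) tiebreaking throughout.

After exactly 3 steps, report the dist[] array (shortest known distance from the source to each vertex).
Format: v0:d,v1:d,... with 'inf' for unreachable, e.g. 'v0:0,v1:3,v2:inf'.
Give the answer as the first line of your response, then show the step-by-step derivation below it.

v0:17,v1:5,v2:0,v3:inf,v4:inf

step 1: dist = v0:inf,v1:5,v2:0,v3:inf,v4:inf
step 2: dist = v0:17,v1:5,v2:0,v3:inf,v4:inf
step 3: dist = v0:17,v1:5,v2:0,v3:inf,v4:inf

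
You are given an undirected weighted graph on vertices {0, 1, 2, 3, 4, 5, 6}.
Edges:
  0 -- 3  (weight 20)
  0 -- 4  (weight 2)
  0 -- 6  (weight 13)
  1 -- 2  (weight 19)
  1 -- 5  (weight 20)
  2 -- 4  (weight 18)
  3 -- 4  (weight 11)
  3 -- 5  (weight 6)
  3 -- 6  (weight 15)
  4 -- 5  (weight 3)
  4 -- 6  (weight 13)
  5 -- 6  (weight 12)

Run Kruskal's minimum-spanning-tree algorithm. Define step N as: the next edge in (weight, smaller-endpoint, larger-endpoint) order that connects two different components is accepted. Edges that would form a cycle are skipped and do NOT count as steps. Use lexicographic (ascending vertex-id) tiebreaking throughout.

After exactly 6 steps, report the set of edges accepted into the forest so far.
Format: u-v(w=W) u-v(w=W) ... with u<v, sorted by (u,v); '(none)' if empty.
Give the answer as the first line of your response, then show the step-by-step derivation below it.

0-4(w=2) 1-2(w=19) 2-4(w=18) 3-5(w=6) 4-5(w=3) 5-6(w=12)

step 1: add edge 0-4 (w=2); MST = {0-4(w=2)}
step 2: add edge 4-5 (w=3); MST = {0-4(w=2) 4-5(w=3)}
step 3: add edge 3-5 (w=6); MST = {0-4(w=2) 3-5(w=6) 4-5(w=3)}
step 4: add edge 5-6 (w=12); MST = {0-4(w=2) 3-5(w=6) 4-5(w=3) 5-6(w=12)}
step 5: add edge 2-4 (w=18); MST = {0-4(w=2) 2-4(w=18) 3-5(w=6) 4-5(w=3) 5-6(w=12)}
step 6: add edge 1-2 (w=19); MST = {0-4(w=2) 1-2(w=19) 2-4(w=18) 3-5(w=6) 4-5(w=3) 5-6(w=12)}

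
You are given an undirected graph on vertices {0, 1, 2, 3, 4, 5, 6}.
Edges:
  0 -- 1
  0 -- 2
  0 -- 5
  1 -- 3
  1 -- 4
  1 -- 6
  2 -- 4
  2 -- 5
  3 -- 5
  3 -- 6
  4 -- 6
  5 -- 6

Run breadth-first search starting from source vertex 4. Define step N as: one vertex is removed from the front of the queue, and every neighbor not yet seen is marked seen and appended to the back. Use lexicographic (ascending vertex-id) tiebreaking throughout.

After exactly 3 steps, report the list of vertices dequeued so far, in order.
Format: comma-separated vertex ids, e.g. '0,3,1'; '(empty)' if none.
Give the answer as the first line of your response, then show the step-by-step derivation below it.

4,1,2

step 1: dequeue 4; queue=[1,2,6]; order=4
step 2: dequeue 1; queue=[2,6,0,3]; order=4,1
step 3: dequeue 2; queue=[6,0,3,5]; order=4,1,2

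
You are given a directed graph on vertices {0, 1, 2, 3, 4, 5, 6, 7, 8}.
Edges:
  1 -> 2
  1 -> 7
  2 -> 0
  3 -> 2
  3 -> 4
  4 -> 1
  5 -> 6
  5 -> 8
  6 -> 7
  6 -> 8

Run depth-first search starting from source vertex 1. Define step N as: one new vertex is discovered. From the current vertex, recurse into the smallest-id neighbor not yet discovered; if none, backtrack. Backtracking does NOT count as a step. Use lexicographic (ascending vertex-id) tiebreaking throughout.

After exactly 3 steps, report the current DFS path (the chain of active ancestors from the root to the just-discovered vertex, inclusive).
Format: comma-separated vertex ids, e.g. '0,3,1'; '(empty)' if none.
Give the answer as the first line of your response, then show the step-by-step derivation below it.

1,2,0

step 1: discover 1; path=1; order=1
step 2: discover 2; path=1>2; order=1,2
step 3: discover 0; path=1>2>0; order=1,2,0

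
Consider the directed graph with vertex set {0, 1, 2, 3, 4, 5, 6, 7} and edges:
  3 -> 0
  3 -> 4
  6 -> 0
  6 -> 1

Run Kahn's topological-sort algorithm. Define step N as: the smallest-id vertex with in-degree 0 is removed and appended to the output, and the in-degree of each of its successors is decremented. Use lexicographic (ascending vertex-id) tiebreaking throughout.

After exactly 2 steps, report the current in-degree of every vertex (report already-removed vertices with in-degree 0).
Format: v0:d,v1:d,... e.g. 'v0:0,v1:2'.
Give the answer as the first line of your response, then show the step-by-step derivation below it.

v0:1,v1:1,v2:0,v3:0,v4:0,v5:0,v6:0,v7:0

step 1: output 2; order=[2]; indeg=(2,1,0,0,1,0,0,0)
step 2: output 3; order=[2,3]; indeg=(1,1,0,0,0,0,0,0)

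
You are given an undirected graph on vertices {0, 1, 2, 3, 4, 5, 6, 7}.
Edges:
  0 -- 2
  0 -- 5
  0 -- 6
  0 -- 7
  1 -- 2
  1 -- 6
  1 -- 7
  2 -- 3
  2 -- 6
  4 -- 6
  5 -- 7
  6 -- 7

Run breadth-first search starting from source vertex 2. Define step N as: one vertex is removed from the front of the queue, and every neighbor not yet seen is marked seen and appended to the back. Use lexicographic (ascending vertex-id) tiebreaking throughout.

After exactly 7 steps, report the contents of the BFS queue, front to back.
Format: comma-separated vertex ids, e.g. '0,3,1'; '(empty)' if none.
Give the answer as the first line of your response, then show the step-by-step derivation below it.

4

step 1: dequeue 2; queue=[0,1,3,6]; order=2
step 2: dequeue 0; queue=[1,3,6,5,7]; order=2,0
step 3: dequeue 1; queue=[3,6,5,7]; order=2,0,1
step 4: dequeue 3; queue=[6,5,7]; order=2,0,1,3
step 5: dequeue 6; queue=[5,7,4]; order=2,0,1,3,6
step 6: dequeue 5; queue=[7,4]; order=2,0,1,3,6,5
step 7: dequeue 7; queue=[4]; order=2,0,1,3,6,5,7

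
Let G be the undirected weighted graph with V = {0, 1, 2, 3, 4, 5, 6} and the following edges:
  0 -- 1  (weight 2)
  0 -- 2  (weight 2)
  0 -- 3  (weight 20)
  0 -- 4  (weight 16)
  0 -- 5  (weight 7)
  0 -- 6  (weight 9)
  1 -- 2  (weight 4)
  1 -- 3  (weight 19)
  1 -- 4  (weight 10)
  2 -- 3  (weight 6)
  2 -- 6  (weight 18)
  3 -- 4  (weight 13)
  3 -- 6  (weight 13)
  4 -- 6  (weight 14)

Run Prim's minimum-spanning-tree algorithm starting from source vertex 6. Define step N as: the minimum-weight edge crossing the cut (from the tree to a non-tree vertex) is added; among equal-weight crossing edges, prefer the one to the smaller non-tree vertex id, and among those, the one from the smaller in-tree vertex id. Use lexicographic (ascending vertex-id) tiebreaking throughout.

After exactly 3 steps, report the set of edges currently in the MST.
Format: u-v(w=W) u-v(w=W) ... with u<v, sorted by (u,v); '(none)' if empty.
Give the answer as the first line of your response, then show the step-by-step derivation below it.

0-1(w=2) 0-2(w=2) 0-6(w=9)

step 1: add edge 0-6 (w=9); MST = {0-6(w=9)}
step 2: add edge 0-1 (w=2); MST = {0-1(w=2) 0-6(w=9)}
step 3: add edge 0-2 (w=2); MST = {0-1(w=2) 0-2(w=2) 0-6(w=9)}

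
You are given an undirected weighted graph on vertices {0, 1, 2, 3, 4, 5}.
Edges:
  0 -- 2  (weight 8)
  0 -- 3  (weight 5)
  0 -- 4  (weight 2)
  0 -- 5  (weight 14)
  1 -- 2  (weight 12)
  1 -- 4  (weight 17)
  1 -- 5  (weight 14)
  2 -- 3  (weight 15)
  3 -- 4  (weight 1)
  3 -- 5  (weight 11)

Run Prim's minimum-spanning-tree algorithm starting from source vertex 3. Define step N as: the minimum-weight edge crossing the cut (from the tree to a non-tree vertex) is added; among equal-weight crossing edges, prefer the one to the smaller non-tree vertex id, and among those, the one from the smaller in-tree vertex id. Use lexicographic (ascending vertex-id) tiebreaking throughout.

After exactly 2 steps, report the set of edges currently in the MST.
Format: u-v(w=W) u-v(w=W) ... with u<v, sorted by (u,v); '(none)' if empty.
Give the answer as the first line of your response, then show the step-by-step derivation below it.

0-4(w=2) 3-4(w=1)

step 1: add edge 3-4 (w=1); MST = {3-4(w=1)}
step 2: add edge 0-4 (w=2); MST = {0-4(w=2) 3-4(w=1)}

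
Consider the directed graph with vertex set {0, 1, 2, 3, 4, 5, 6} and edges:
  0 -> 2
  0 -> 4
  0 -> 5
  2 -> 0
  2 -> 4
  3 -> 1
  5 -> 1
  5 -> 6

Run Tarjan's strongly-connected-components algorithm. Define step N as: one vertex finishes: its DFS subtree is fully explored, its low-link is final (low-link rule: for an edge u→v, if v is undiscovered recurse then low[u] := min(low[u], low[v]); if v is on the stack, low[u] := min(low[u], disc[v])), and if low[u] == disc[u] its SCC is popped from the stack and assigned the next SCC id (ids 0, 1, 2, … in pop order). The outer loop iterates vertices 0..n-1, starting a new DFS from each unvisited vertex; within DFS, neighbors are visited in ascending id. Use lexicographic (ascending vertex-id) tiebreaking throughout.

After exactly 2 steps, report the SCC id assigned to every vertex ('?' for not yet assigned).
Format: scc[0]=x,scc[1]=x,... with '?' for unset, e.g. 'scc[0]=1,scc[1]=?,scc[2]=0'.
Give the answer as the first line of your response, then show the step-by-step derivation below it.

scc[0]=?,scc[1]=?,scc[2]=?,scc[3]=?,scc[4]=0,scc[5]=?,scc[6]=?

step 1: low=(low[0]=0,low[1]=?,low[2]=0,low[3]=?,low[4]=2,low[5]=?,low[6]=?); scc=(scc[0]=?,scc[1]=?,scc[2]=?,scc[3]=?,scc[4]=0,scc[5]=?,scc[6]=?)
step 2: low=(low[0]=0,low[1]=?,low[2]=0,low[3]=?,low[4]=2,low[5]=?,low[6]=?); scc=(scc[0]=?,scc[1]=?,scc[2]=?,scc[3]=?,scc[4]=0,scc[5]=?,scc[6]=?)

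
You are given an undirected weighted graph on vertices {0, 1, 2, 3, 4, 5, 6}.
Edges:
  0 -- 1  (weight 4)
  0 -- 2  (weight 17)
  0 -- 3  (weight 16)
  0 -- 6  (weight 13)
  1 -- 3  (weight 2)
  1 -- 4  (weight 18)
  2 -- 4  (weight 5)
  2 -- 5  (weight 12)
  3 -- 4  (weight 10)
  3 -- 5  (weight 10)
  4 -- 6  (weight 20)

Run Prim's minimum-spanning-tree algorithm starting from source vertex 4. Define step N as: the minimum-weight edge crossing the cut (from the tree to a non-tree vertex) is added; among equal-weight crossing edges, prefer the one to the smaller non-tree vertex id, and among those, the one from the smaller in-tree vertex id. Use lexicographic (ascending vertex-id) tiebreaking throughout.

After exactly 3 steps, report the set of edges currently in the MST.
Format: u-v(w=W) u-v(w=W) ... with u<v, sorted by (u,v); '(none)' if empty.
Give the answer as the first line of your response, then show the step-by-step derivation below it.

1-3(w=2) 2-4(w=5) 3-4(w=10)

step 1: add edge 2-4 (w=5); MST = {2-4(w=5)}
step 2: add edge 3-4 (w=10); MST = {2-4(w=5) 3-4(w=10)}
step 3: add edge 1-3 (w=2); MST = {1-3(w=2) 2-4(w=5) 3-4(w=10)}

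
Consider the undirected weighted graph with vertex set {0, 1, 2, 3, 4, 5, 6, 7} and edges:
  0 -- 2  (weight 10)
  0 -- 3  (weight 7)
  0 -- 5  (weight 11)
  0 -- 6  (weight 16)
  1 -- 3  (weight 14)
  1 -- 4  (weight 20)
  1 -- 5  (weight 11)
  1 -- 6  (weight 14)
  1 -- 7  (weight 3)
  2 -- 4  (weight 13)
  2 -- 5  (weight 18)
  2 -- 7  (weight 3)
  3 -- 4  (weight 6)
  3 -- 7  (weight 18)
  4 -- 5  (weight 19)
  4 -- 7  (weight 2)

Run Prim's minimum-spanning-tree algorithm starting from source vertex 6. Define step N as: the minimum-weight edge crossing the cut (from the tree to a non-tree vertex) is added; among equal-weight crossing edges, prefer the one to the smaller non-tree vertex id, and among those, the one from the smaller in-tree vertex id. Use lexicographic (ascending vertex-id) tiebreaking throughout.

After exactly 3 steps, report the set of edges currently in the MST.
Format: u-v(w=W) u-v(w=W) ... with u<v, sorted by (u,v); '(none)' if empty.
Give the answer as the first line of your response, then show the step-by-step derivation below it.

1-6(w=14) 1-7(w=3) 4-7(w=2)

step 1: add edge 1-6 (w=14); MST = {1-6(w=14)}
step 2: add edge 1-7 (w=3); MST = {1-6(w=14) 1-7(w=3)}
step 3: add edge 4-7 (w=2); MST = {1-6(w=14) 1-7(w=3) 4-7(w=2)}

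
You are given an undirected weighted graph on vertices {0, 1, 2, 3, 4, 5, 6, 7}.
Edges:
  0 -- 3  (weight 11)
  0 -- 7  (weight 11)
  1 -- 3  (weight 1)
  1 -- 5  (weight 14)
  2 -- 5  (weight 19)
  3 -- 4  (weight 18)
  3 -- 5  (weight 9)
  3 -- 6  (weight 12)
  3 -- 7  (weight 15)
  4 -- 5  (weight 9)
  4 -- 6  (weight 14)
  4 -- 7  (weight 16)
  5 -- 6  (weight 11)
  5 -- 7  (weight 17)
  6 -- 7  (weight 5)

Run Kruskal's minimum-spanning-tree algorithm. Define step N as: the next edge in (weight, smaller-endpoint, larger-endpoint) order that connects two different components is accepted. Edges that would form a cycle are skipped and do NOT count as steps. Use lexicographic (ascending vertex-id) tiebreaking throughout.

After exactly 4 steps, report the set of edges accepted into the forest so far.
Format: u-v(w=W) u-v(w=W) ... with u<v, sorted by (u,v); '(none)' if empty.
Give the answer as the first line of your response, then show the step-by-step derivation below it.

1-3(w=1) 3-5(w=9) 4-5(w=9) 6-7(w=5)

step 1: add edge 1-3 (w=1); MST = {1-3(w=1)}
step 2: add edge 6-7 (w=5); MST = {1-3(w=1) 6-7(w=5)}
step 3: add edge 3-5 (w=9); MST = {1-3(w=1) 3-5(w=9) 6-7(w=5)}
step 4: add edge 4-5 (w=9); MST = {1-3(w=1) 3-5(w=9) 4-5(w=9) 6-7(w=5)}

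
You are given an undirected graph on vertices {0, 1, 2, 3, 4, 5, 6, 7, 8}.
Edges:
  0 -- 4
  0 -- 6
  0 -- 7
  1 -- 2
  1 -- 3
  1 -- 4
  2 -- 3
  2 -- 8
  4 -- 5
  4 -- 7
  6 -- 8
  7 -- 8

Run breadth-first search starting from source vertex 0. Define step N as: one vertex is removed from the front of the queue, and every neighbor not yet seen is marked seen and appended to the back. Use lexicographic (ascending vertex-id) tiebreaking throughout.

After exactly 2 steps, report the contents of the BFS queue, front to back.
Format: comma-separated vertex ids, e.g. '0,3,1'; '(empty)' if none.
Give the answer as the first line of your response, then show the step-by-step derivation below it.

6,7,1,5

step 1: dequeue 0; queue=[4,6,7]; order=0
step 2: dequeue 4; queue=[6,7,1,5]; order=0,4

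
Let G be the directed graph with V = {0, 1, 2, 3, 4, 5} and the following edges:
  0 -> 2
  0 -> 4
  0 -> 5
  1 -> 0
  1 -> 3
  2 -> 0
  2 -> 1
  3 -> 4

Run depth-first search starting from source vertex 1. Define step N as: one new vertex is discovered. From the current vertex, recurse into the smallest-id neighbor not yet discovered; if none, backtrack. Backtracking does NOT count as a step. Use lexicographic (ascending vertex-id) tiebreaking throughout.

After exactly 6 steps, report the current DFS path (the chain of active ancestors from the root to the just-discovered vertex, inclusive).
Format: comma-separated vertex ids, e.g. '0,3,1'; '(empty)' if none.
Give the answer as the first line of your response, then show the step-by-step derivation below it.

1,3

step 1: discover 1; path=1; order=1
step 2: discover 0; path=1>0; order=1,0
step 3: discover 2; path=1>0>2; order=1,0,2
step 4: discover 4; path=1>0>4; order=1,0,2,4
step 5: discover 5; path=1>0>5; order=1,0,2,4,5
step 6: discover 3; path=1>3; order=1,0,2,4,5,3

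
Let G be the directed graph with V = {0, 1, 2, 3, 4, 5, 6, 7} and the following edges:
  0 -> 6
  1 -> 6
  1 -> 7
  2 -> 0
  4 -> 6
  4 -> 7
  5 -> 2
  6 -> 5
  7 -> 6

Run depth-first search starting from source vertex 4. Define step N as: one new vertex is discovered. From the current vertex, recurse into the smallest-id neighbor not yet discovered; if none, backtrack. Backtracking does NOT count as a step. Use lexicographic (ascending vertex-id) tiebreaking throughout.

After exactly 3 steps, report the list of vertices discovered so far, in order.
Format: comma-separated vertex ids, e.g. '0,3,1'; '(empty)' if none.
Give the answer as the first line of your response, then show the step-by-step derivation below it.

4,6,5

step 1: discover 4; path=4; order=4
step 2: discover 6; path=4>6; order=4,6
step 3: discover 5; path=4>6>5; order=4,6,5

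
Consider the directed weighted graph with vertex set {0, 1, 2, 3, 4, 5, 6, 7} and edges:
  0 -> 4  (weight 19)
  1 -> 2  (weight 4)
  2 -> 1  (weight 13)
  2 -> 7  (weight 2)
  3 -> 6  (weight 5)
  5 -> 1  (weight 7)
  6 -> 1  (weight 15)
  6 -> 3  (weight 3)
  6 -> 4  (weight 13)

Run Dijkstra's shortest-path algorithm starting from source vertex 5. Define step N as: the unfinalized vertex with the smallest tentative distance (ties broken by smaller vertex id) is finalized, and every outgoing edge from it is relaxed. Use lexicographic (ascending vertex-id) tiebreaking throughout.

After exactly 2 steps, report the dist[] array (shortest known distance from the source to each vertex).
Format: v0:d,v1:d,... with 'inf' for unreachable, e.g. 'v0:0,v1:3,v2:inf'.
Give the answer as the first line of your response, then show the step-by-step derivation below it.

v0:inf,v1:7,v2:11,v3:inf,v4:inf,v5:0,v6:inf,v7:inf

step 1: dist = v0:inf,v1:7,v2:inf,v3:inf,v4:inf,v5:0,v6:inf,v7:inf
step 2: dist = v0:inf,v1:7,v2:11,v3:inf,v4:inf,v5:0,v6:inf,v7:inf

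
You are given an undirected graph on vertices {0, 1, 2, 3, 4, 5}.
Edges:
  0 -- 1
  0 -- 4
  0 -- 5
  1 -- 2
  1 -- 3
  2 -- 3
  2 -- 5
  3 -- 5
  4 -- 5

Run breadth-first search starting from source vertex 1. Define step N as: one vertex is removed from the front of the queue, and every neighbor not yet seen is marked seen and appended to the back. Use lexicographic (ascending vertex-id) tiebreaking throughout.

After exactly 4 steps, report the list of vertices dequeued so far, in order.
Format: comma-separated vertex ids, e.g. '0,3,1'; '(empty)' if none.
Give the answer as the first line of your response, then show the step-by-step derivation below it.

1,0,2,3

step 1: dequeue 1; queue=[0,2,3]; order=1
step 2: dequeue 0; queue=[2,3,4,5]; order=1,0
step 3: dequeue 2; queue=[3,4,5]; order=1,0,2
step 4: dequeue 3; queue=[4,5]; order=1,0,2,3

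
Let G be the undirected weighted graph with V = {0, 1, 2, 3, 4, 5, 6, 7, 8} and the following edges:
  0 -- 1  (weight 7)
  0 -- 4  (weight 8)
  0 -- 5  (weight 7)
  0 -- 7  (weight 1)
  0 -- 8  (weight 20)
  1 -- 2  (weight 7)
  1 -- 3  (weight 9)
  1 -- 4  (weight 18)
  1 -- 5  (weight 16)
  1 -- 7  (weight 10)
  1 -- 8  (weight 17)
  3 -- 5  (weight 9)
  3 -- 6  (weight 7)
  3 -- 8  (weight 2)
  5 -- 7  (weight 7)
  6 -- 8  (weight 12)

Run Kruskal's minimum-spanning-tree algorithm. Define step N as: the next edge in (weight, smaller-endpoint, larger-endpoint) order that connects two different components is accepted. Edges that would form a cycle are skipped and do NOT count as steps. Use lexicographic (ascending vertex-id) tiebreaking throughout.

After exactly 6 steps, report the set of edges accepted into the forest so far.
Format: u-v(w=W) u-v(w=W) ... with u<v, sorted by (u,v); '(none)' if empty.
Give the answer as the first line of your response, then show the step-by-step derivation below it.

0-1(w=7) 0-5(w=7) 0-7(w=1) 1-2(w=7) 3-6(w=7) 3-8(w=2)

step 1: add edge 0-7 (w=1); MST = {0-7(w=1)}
step 2: add edge 3-8 (w=2); MST = {0-7(w=1) 3-8(w=2)}
step 3: add edge 0-1 (w=7); MST = {0-1(w=7) 0-7(w=1) 3-8(w=2)}
step 4: add edge 0-5 (w=7); MST = {0-1(w=7) 0-5(w=7) 0-7(w=1) 3-8(w=2)}
step 5: add edge 1-2 (w=7); MST = {0-1(w=7) 0-5(w=7) 0-7(w=1) 1-2(w=7) 3-8(w=2)}
step 6: add edge 3-6 (w=7); MST = {0-1(w=7) 0-5(w=7) 0-7(w=1) 1-2(w=7) 3-6(w=7) 3-8(w=2)}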